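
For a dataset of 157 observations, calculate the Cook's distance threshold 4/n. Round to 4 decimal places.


The threshold is 4/n.
4/157 = 0.0255.

0.0255


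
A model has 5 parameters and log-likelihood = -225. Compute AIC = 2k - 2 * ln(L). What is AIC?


AIC = 2*5 - 2*(-225).
= 10 + 450 = 460.

460


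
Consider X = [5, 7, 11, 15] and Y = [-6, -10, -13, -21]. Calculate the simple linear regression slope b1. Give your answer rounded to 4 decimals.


First compute the means: xbar = 9.5000, ybar = -12.5000.
Then S_xx = sum((xi - xbar)^2) = 59.0000.
S_xy = sum((xi - xbar)(yi - ybar)) = -83.0000.
b1 = S_xy / S_xx = -83.0000 / 59.0000 = -1.4068.

-1.4068


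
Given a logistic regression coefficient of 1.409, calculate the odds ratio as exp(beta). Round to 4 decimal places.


Odds ratio = exp(beta) = exp(1.409).
= 4.0919.

4.0919


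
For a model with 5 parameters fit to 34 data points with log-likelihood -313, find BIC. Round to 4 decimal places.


k * ln(n) = 5 * ln(34) = 5 * 3.526361 = 17.631805.
-2 * loglik = -2 * (-313) = 626.
BIC = 17.631805 + 626 = 643.631805, which rounds to 643.6318.

643.6318


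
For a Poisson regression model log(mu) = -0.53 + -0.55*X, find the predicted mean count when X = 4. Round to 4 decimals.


eta = -0.53 + -0.55 * 4 = -2.7300.
mu = exp(-2.7300) = 0.0652.

0.0652


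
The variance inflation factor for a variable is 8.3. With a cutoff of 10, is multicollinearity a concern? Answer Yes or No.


Check: VIF = 8.3 vs threshold = 10.
Since 8.3 < 10, the answer is No.

No


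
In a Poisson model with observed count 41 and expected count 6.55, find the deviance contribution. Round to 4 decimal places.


First: ln(41/6.55) = 1.834107.
Then: 41 * 1.834107 = 75.198387.
y - mu = 41 - 6.55 = 34.45.
D = 2(75.198387 - 34.45) = 81.496774, which rounds to 81.4968.

81.4968


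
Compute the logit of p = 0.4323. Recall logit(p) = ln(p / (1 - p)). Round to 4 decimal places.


The odds are p/(1-p) = 0.4323 / 0.5677 = 0.7615.
logit(p) = ln(0.7615) = -0.2725.

-0.2725


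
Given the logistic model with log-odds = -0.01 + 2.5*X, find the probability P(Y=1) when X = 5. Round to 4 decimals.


Linear predictor: z = -0.01 + 2.5 * 5 = 12.4900.
P = 1/(1 + exp(-12.4900)) = 1/(1 + 0.0000) = 1.0000.

1.0000


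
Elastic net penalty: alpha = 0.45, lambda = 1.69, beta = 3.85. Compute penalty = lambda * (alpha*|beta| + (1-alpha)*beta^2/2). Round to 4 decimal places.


Compute:
L1 = 0.45 * 3.85 = 1.7325.
L2 = 0.55 * 3.85^2 / 2 = 4.0762.
Penalty = 1.69 * (1.7325 + 4.0762) = 9.8167.

9.8167


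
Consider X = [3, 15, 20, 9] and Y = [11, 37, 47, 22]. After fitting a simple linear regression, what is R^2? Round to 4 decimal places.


Fit the OLS line: b0 = 3.8909, b1 = 2.1582.
SSres = 2.6759.
SStot = 760.7500.
R^2 = 1 - 2.6759/760.7500 = 0.9965.

0.9965


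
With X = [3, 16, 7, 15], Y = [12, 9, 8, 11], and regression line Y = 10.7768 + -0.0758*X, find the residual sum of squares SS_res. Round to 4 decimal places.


For each point, residual = actual - predicted.
Residuals: [1.4506, -0.5640, -2.2462, 1.3602].
Sum of squared residuals = 9.3179.

9.3179


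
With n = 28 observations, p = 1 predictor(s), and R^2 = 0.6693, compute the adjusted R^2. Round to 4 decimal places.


Plug in: Adj R^2 = 1 - (1 - 0.6693) * 27/26.
= 1 - 0.3307 * 27/26
= 1 - 8.9289 / 26
= 1 - 0.3434 = 0.6566.

0.6566


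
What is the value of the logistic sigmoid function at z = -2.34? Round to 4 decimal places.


Compute exp(2.3400) = 10.3812.
Sigmoid = 1 / (1 + 10.3812) = 1 / 11.3812 = 0.0879.

0.0879


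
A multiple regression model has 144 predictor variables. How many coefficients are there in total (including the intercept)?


Including the intercept, the model has 144 predictor coefficients + 1 intercept.
Total = 145.

145


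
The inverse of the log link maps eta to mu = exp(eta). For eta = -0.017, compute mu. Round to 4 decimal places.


mu = exp(eta) = exp(-0.017).
= 0.9831.

0.9831


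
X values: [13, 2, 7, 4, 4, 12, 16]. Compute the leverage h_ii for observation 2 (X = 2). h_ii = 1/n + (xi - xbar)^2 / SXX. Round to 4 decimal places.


Mean of X: xbar = 8.2857.
SXX = 173.4286.
For X = 2: h = 1/7 + (2 - 8.2857)^2/173.4286 = 0.3707.

0.3707


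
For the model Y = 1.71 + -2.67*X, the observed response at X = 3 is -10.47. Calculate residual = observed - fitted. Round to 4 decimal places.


Predicted = 1.71 + -2.67 * 3 = -6.3000.
Residual = -10.47 - -6.3000 = -4.1700.

-4.1700


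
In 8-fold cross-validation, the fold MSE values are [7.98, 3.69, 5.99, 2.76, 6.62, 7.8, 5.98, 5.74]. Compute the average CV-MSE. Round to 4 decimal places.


Total MSE across folds = 46.5600.
CV-MSE = 46.5600/8 = 5.8200.

5.8200


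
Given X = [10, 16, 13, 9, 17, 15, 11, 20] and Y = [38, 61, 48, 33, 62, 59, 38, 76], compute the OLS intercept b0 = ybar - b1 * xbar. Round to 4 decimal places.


The slope is b1 = 3.9244.
Sample means are xbar = 13.8750 and ybar = 51.8750.
Intercept: b0 = 51.8750 - (3.9244)(13.8750) = -2.5762.

-2.5762


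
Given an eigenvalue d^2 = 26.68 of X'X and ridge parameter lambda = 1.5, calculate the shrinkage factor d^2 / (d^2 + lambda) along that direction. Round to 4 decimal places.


Compute the denominator: 26.68 + 1.5 = 28.1800.
Shrinkage factor = 26.68 / 28.1800 = 0.9468.

0.9468


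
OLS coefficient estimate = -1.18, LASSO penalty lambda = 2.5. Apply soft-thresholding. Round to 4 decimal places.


Absolute value: |-1.18| = 1.18.
Compare to lambda = 2.5.
Since |beta| <= lambda, the coefficient is set to 0.

0.0000


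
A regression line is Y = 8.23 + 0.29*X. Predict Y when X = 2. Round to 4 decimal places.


Substitute X = 2 into the equation:
Y = 8.23 + 0.29 * 2 = 8.23 + 0.5800 = 8.8100.

8.8100


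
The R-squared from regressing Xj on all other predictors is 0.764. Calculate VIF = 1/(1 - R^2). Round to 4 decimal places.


Denominator: 1 - 0.764 = 0.236.
VIF = 1 / 0.236 = 4.2373.

4.2373


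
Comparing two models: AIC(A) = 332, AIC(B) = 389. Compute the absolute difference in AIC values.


Absolute difference = |332 - 389| = 57.
The model with lower AIC (A) is preferred.

57


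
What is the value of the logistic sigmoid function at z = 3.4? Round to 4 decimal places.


First, exp(-3.4000) = 0.0334.
Then sigma(z) = 1/(1 + 0.0334) = 0.9677.

0.9677


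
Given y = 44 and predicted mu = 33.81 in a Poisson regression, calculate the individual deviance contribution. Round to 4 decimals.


Compute y*ln(y/mu) = 44*ln(44/33.81) = 44*0.263433 = 11.591052.
y - mu = 10.19.
D = 2*(11.591052 - (10.19)) = 2.802104, which rounds to 2.8021.

2.8021


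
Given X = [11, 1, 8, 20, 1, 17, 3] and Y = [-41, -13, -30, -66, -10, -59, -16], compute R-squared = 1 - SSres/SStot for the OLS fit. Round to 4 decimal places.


The fitted line is Y = -7.9992 + -2.9345*X.
SSres = 10.1989, SStot = 3053.7143.
R^2 = 1 - SSres/SStot = 0.9967.

0.9967


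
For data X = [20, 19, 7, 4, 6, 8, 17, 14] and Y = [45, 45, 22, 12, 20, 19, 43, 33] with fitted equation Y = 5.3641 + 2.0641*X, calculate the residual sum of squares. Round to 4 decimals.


Compute predicted values, then residuals = yi - yhat_i.
Residuals: [-1.6461, 0.4180, 2.1872, -1.6205, 2.2513, -2.8769, 2.5462, -1.2615].
SSres = sum(residual^2) = 31.7137.

31.7137


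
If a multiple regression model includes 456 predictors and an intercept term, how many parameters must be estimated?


Including the intercept, the model has 456 predictor coefficients + 1 intercept.
Total = 457.

457


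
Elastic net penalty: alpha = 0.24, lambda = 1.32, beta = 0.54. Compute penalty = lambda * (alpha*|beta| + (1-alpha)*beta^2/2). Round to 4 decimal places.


L1 component = 0.24 * |0.54| = 0.1296.
L2 component = 0.76 * 0.54^2 / 2 = 0.1108.
Penalty = 1.32 * (0.1296 + 0.1108) = 1.32 * 0.2404 = 0.3173.

0.3173


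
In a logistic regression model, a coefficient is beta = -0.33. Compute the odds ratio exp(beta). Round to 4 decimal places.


The odds ratio is computed as:
OR = e^(-0.33) = 0.7189.

0.7189


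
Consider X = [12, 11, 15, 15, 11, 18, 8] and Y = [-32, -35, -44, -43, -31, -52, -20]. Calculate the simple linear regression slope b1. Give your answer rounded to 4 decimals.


Calculate xbar = 12.8571, ybar = -36.7143.
S_xx = 66.8571, S_xy = -206.7143.
Using b1 = S_xy / S_xx = -206.7143 / 66.8571, we get b1 = -3.0919.

-3.0919


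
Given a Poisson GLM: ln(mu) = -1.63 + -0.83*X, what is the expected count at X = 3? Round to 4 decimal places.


Linear predictor: eta = -1.63 + (-0.83)(3) = -4.1200.
Expected count: mu = exp(-4.1200) = 0.0162.

0.0162


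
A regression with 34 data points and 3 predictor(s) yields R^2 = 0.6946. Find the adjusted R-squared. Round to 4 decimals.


Plug in: Adj R^2 = 1 - (1 - 0.6946) * 33/30.
= 1 - 0.3054 * 33/30
= 1 - 10.0782 / 30
= 1 - 0.3359 = 0.6641.

0.6641


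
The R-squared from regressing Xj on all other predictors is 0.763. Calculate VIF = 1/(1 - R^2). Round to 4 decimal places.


VIF = 1 / (1 - 0.763).
= 1 / 0.237 = 4.2194.

4.2194


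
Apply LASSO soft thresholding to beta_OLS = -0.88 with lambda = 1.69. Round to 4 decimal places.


Absolute value: |-0.88| = 0.88.
Compare to lambda = 1.69.
Since |beta| <= lambda, the coefficient is set to 0.

0.0000


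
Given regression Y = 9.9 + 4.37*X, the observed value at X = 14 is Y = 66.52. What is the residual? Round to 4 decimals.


Fitted value at X = 14 is yhat = 9.9 + 4.37*14 = 71.0800.
Residual = 66.52 - 71.0800 = -4.5600.

-4.5600


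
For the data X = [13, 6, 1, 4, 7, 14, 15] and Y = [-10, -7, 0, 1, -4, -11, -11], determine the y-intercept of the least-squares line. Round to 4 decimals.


Compute b1 = -0.8722 from the OLS formula.
With xbar = 8.5714 and ybar = -6.0000, the intercept is:
b0 = -6.0000 - -0.8722 * 8.5714 = 1.4759.

1.4759


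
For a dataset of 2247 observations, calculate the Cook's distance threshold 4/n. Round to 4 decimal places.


Using the rule of thumb:
Threshold = 4 / 2247 = 0.0018.

0.0018


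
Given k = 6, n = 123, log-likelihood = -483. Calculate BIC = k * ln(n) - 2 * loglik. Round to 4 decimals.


ln(123) = 4.812184.
k * ln(n) = 6 * 4.812184 = 28.873104.
-2L = 966.
BIC = 28.873104 + 966 = 994.873104, which rounds to 994.8731.

994.8731


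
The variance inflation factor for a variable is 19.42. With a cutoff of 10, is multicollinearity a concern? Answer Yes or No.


Check: VIF = 19.42 vs threshold = 10.
Since 19.42 >= 10, the answer is Yes.

Yes


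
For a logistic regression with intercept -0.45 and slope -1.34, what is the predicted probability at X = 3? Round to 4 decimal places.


Compute z = -0.45 + (-1.34)(3) = -4.4700.
exp(-z) = 87.3567.
P = 1/(1 + 87.3567) = 0.0113.

0.0113


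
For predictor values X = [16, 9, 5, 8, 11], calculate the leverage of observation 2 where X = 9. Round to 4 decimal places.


Mean of X: xbar = 9.8000.
SXX = 66.8000.
For X = 9: h = 1/5 + (9 - 9.8000)^2/66.8000 = 0.2096.

0.2096


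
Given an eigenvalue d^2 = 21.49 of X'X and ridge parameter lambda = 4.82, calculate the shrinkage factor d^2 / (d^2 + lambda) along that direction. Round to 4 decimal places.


d^2 + lambda = 21.49 + 4.82 = 26.3100.
Shrinkage factor = 21.49/26.3100 = 0.8168.

0.8168


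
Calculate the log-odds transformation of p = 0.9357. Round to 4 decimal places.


The odds are p/(1-p) = 0.9357 / 0.0643 = 14.5521.
logit(p) = ln(14.5521) = 2.6777.

2.6777


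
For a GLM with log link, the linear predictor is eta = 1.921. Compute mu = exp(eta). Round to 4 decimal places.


The inverse log link gives:
mu = exp(1.921) = 6.8278.

6.8278


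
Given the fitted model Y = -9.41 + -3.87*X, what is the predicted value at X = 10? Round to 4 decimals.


Predicted value:
Y = -9.41 + (-3.87)(10) = -9.41 + -38.7000 = -48.1100.

-48.1100


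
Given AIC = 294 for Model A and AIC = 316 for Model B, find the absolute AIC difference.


|AIC_A - AIC_B| = |294 - 316| = 22.
Model A is preferred (lower AIC).

22


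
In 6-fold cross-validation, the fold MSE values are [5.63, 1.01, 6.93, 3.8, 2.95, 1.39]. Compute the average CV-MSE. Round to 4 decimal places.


Total MSE across folds = 21.7100.
CV-MSE = 21.7100/6 = 3.6183.

3.6183


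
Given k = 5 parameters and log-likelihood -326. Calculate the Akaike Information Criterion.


AIC = 2k - 2*loglik = 2(5) - 2(-326).
= 10 + 652 = 662.

662


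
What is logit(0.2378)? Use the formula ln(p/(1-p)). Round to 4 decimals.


1 - p = 0.7622.
p/(1-p) = 0.3120.
logit = ln(0.3120) = -1.1648.

-1.1648


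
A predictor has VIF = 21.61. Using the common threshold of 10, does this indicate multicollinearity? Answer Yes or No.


Compare VIF = 21.61 to the threshold of 10.
21.61 >= 10, so the answer is Yes.

Yes


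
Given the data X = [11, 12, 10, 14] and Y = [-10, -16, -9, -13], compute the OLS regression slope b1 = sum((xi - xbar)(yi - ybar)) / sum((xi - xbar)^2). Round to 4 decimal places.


Calculate xbar = 11.7500, ybar = -12.0000.
S_xx = 8.7500, S_xy = -10.0000.
Using b1 = S_xy / S_xx = -10.0000 / 8.7500, we get b1 = -1.1429.

-1.1429


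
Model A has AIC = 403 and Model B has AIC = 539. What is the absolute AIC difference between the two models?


Absolute difference = |403 - 539| = 136.
The model with lower AIC (A) is preferred.

136


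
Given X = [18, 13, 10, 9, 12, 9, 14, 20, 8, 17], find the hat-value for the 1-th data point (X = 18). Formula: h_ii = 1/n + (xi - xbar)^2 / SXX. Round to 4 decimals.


Mean of X: xbar = 13.0000.
SXX = 158.0000.
For X = 18: h = 1/10 + (18 - 13.0000)^2/158.0000 = 0.2582.

0.2582


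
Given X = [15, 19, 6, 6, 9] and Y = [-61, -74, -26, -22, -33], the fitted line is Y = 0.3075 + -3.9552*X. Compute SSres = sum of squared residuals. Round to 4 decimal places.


Compute predicted values, then residuals = yi - yhat_i.
Residuals: [-1.9795, 0.8413, -2.5763, 1.4237, 2.2893].
SSres = sum(residual^2) = 18.5313.

18.5313


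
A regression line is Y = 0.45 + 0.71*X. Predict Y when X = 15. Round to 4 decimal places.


Predicted value:
Y = 0.45 + (0.71)(15) = 0.45 + 10.6500 = 11.1000.

11.1000


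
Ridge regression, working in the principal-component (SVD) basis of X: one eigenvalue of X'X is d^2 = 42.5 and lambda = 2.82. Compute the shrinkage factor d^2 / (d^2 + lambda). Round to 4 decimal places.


d^2 + lambda = 42.5 + 2.82 = 45.3200.
Shrinkage factor = 42.5/45.3200 = 0.9378.

0.9378


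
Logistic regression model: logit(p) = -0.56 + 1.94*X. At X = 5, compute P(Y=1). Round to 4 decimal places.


z = -0.56 + 1.94 * 5 = 9.1400.
Sigmoid: P = 1 / (1 + exp(-9.1400)) = 0.9999.

0.9999


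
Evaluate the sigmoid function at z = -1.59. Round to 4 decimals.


Compute exp(1.5900) = 4.9037.
Sigmoid = 1 / (1 + 4.9037) = 1 / 5.9037 = 0.1694.

0.1694


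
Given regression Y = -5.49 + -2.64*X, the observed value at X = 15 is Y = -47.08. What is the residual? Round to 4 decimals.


Compute yhat = -5.49 + (-2.64)(15) = -45.0900.
Residual = actual - predicted = -47.08 - -45.0900 = -1.9900.

-1.9900


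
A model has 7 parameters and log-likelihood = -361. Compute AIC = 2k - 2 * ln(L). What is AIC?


Compute:
2k = 2*7 = 14.
-2*loglik = -2*(-361) = 722.
AIC = 14 + 722 = 736.

736


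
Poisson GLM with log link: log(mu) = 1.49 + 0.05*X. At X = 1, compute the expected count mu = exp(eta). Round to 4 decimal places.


Linear predictor: eta = 1.49 + (0.05)(1) = 1.5400.
Expected count: mu = exp(1.5400) = 4.6646.

4.6646


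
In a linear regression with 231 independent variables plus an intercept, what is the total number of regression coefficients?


Each predictor gets one coefficient, plus one intercept.
Total parameters = 231 + 1 = 232.

232


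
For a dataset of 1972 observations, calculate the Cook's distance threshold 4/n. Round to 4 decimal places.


The threshold is 4/n.
4/1972 = 0.0020.

0.0020


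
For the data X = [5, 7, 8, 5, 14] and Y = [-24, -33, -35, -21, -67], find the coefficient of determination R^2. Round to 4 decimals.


The fitted line is Y = 2.4307 + -4.9270*X.
SSres = 9.7080, SStot = 1340.0000.
R^2 = 1 - SSres/SStot = 0.9928.

0.9928


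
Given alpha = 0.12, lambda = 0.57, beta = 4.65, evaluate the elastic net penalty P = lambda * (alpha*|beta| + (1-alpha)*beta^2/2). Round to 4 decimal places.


Compute:
L1 = 0.12 * 4.65 = 0.5580.
L2 = 0.88 * 4.65^2 / 2 = 9.5139.
Penalty = 0.57 * (0.5580 + 9.5139) = 5.7410.

5.7410


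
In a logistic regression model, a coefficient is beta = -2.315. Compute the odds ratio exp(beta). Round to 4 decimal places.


Odds ratio = exp(beta) = exp(-2.315).
= 0.0988.

0.0988


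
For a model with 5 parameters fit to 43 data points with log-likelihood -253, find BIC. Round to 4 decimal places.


ln(43) = 3.761200.
k * ln(n) = 5 * 3.761200 = 18.806000.
-2L = 506.
BIC = 18.806000 + 506 = 524.806000, which rounds to 524.8060.

524.8060


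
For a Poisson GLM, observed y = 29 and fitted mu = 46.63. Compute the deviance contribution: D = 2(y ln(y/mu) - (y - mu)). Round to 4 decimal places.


y/mu = 29/46.63 = 0.621917 (approx.), and ln(29/46.63) = -0.474948.
y * ln(y/mu) = 29 * -0.474948 = -13.773492.
y - mu = -17.63.
D = 2 * (-13.773492 - -17.63) = 7.713016, which rounds to 7.7130.

7.7130


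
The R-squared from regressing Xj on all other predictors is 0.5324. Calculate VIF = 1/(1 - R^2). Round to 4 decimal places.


Using VIF = 1/(1 - R^2_j):
1 - 0.5324 = 0.4676.
VIF = 2.1386.

2.1386


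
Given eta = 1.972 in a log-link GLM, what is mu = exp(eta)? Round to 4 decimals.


Apply the inverse link:
mu = e^1.972 = 7.1850.

7.1850


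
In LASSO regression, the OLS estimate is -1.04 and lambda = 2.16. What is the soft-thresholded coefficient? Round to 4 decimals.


Absolute value: |-1.04| = 1.04.
Compare to lambda = 2.16.
Since |beta| <= lambda, the coefficient is set to 0.

0.0000


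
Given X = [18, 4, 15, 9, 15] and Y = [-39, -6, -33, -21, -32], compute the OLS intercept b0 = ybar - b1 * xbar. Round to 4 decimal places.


Compute b1 = -2.3013 from the OLS formula.
With xbar = 12.2000 and ybar = -26.2000, the intercept is:
b0 = -26.2000 - -2.3013 * 12.2000 = 1.8754.

1.8754


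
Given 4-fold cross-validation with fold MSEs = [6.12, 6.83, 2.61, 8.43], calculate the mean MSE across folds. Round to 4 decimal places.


Add all fold MSEs: 23.9900.
Divide by k = 4: 23.9900/4 = 5.9975.

5.9975


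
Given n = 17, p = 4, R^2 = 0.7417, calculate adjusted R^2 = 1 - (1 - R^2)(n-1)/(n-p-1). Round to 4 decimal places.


Plug in: Adj R^2 = 1 - (1 - 0.7417) * 16/12.
= 1 - 0.2583 * 16/12
= 1 - 4.1328 / 12
= 1 - 0.3444 = 0.6556.

0.6556


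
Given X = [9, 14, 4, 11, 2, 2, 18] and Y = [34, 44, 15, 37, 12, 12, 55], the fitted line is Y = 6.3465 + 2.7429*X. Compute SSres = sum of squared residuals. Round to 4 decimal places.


Compute predicted values, then residuals = yi - yhat_i.
Residuals: [2.9674, -0.7471, -2.3181, 0.4816, 0.1677, 0.1677, -0.7187].
SSres = sum(residual^2) = 15.5419.

15.5419


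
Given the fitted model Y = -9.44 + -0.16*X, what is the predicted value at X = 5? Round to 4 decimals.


Substitute X = 5 into the equation:
Y = -9.44 + -0.16 * 5 = -9.44 + -0.8000 = -10.2400.

-10.2400


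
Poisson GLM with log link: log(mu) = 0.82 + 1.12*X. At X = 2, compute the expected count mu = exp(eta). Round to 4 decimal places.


Linear predictor: eta = 0.82 + (1.12)(2) = 3.0600.
Expected count: mu = exp(3.0600) = 21.3276.

21.3276


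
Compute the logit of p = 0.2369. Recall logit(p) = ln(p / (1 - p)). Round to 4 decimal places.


Compute the odds: 0.2369/0.7631 = 0.3104.
Take the natural log: ln(0.3104) = -1.1698.

-1.1698


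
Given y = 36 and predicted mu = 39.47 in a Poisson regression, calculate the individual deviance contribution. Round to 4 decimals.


y/mu = 36/39.47 = 0.912085 (approx.), and ln(36/39.47) = -0.092022.
y * ln(y/mu) = 36 * -0.092022 = -3.312792.
y - mu = -3.47.
D = 2 * (-3.312792 - -3.47) = 0.314416, which rounds to 0.3144.

0.3144


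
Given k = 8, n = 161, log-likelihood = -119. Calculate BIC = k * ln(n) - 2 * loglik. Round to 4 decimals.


ln(161) = 5.081404.
k * ln(n) = 8 * 5.081404 = 40.651232.
-2L = 238.
BIC = 40.651232 + 238 = 278.651232, which rounds to 278.6512.

278.6512


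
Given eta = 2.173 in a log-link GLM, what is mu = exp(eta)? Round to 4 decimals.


The inverse log link gives:
mu = exp(2.173) = 8.7846.

8.7846


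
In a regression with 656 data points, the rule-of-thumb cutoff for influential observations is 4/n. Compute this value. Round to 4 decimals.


Cook's distance cutoff = 4/n = 4/656.
= 0.0061.

0.0061


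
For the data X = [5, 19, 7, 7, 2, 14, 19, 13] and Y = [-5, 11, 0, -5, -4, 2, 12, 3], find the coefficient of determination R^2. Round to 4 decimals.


Fit the OLS line: b0 = -8.8515, b1 = 0.9862.
SSres = 37.9447.
SStot = 319.5000.
R^2 = 1 - 37.9447/319.5000 = 0.8812.

0.8812


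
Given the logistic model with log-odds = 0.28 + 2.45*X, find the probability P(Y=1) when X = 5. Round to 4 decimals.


z = 0.28 + 2.45 * 5 = 12.5300.
Sigmoid: P = 1 / (1 + exp(-12.5300)) = 1.0000.

1.0000


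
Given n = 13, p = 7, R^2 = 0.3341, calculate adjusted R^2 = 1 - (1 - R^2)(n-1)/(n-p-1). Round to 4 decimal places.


Plug in: Adj R^2 = 1 - (1 - 0.3341) * 12/5.
= 1 - 0.6659 * 12/5
= 1 - 7.9908 / 5
= 1 - 1.5982 = -0.5982.

-0.5982


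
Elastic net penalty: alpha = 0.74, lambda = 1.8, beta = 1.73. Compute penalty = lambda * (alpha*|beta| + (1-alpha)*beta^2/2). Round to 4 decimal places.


alpha * |beta| = 0.74 * 1.73 = 1.2802.
(1-alpha) * beta^2/2 = 0.26 * 2.9929/2 = 0.3891.
Total = 1.8 * (1.2802 + 0.3891) = 3.0047.

3.0047


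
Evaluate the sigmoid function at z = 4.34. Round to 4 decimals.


Compute exp(-4.3400) = 0.0130.
Sigmoid = 1 / (1 + 0.0130) = 1 / 1.0130 = 0.9871.

0.9871


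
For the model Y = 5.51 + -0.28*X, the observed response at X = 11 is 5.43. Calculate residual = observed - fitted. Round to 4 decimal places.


Predicted = 5.51 + -0.28 * 11 = 2.4300.
Residual = 5.43 - 2.4300 = 3.0000.

3.0000


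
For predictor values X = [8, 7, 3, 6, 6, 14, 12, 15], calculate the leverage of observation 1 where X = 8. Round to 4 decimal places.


Compute xbar = 8.8750 with n = 8 observations.
SXX = 128.8750.
Leverage = 1/8 + (8 - 8.8750)^2/128.8750 = 0.1309.

0.1309


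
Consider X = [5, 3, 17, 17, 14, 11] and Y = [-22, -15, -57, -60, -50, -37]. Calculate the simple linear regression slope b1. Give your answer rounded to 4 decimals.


The sample means are xbar = 11.1667 and ybar = -40.1667.
Compute S_xx = 180.8333 and S_xy = -559.8333.
Slope b1 = S_xy / S_xx = -559.8333 / 180.8333 = -3.0959.

-3.0959


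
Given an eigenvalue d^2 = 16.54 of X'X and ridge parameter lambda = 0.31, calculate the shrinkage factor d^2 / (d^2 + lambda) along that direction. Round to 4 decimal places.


d^2 + lambda = 16.54 + 0.31 = 16.8500.
Shrinkage factor = 16.54/16.8500 = 0.9816.

0.9816


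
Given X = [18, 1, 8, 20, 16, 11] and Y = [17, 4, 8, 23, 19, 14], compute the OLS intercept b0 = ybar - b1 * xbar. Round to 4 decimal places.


The slope is b1 = 0.9618.
Sample means are xbar = 12.3333 and ybar = 14.1667.
Intercept: b0 = 14.1667 - (0.9618)(12.3333) = 2.3039.

2.3039


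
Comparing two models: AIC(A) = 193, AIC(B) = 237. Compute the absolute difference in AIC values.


Compute |193 - 237| = 44.
Model A has the smaller AIC.

44


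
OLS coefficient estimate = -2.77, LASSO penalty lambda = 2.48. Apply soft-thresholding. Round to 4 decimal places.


Check: |-2.77| = 2.77 vs lambda = 2.48.
Since |beta| > lambda, coefficient = sign(beta)*(|beta| - lambda) = -0.2900.
Soft-thresholded coefficient = -0.2900.

-0.2900


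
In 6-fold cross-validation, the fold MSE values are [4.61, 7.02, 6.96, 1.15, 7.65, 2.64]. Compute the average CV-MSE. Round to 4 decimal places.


Total MSE across folds = 30.0300.
CV-MSE = 30.0300/6 = 5.0050.

5.0050


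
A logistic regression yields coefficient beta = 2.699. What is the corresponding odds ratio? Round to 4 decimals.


exp(2.699) = 14.8649.
So the odds ratio is 14.8649.

14.8649


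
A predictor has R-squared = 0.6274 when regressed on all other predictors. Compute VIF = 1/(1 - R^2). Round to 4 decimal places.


Denominator: 1 - 0.6274 = 0.3726.
VIF = 1 / 0.3726 = 2.6838.

2.6838


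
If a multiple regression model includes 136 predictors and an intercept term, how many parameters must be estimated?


Each predictor gets one coefficient, plus one intercept.
Total parameters = 136 + 1 = 137.

137


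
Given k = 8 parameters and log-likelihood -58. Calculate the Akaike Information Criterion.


Compute:
2k = 2*8 = 16.
-2*loglik = -2*(-58) = 116.
AIC = 16 + 116 = 132.

132


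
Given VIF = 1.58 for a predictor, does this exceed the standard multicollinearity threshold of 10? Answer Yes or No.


The threshold is 10.
VIF = 1.58 is < 10.
Multicollinearity indication: No.

No


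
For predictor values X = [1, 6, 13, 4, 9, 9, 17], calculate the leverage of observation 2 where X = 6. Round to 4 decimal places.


Compute xbar = 8.4286 with n = 7 observations.
SXX = 175.7143.
Leverage = 1/7 + (6 - 8.4286)^2/175.7143 = 0.1764.

0.1764


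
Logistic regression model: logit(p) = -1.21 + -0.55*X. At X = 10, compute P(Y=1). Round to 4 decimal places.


Linear predictor: z = -1.21 + -0.55 * 10 = -6.7100.
P = 1/(1 + exp(6.7100)) = 1/(1 + 820.5706) = 0.0012.

0.0012


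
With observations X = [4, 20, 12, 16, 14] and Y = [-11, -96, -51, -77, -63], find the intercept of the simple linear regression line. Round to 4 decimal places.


The slope is b1 = -5.3722.
Sample means are xbar = 13.2000 and ybar = -59.6000.
Intercept: b0 = -59.6000 - (-5.3722)(13.2000) = 11.3125.

11.3125


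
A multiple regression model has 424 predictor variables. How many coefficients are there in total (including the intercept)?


Total coefficients = number of predictors + 1 (for the intercept).
= 424 + 1 = 425.

425


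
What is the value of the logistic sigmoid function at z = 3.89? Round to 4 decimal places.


exp(-3.8900) = 0.0204.
1 + exp(-z) = 1.0204.
sigmoid = 1/1.0204 = 0.9800.

0.9800


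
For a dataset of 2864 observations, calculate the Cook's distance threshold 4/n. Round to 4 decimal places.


The threshold is 4/n.
4/2864 = 0.0014.

0.0014


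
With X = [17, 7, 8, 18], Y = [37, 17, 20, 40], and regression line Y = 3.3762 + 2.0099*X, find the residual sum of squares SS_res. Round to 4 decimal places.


For each point, residual = actual - predicted.
Residuals: [-0.5445, -0.4455, 0.5446, 0.4456].
Sum of squared residuals = 0.9901.

0.9901


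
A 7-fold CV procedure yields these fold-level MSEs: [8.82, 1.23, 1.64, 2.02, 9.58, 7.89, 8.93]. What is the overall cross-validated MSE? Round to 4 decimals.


Add all fold MSEs: 40.1100.
Divide by k = 7: 40.1100/7 = 5.7300.

5.7300


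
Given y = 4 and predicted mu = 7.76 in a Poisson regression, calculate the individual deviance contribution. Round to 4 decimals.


y/mu = 4/7.76 = 0.515464 (approx.), and ln(4/7.76) = -0.662688.
y * ln(y/mu) = 4 * -0.662688 = -2.650752.
y - mu = -3.76.
D = 2 * (-2.650752 - -3.76) = 2.218496, which rounds to 2.2185.

2.2185


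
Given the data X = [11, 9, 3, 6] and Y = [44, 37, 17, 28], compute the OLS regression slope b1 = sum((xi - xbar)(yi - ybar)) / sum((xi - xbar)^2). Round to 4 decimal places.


Calculate xbar = 7.2500, ybar = 31.5000.
S_xx = 36.7500, S_xy = 122.5000.
Using b1 = S_xy / S_xx = 122.5000 / 36.7500, we get b1 = 3.3333.

3.3333


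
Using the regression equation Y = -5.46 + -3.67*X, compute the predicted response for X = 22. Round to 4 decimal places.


Substitute X = 22 into the equation:
Y = -5.46 + -3.67 * 22 = -5.46 + -80.7400 = -86.2000.

-86.2000


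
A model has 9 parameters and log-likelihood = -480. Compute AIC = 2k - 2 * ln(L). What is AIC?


Compute:
2k = 2*9 = 18.
-2*loglik = -2*(-480) = 960.
AIC = 18 + 960 = 978.

978


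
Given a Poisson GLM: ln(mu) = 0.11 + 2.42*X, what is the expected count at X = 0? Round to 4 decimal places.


eta = 0.11 + 2.42 * 0 = 0.1100.
mu = exp(0.1100) = 1.1163.

1.1163


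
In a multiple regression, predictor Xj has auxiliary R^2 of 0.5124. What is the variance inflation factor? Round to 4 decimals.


VIF = 1 / (1 - 0.5124).
= 1 / 0.4876 = 2.0509.

2.0509


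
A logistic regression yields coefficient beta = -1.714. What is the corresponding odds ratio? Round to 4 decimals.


The odds ratio is computed as:
OR = e^(-1.714) = 0.1801.

0.1801


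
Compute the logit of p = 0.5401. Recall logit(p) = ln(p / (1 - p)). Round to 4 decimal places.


1 - p = 0.4599.
p/(1-p) = 1.1744.
logit = ln(1.1744) = 0.1607.

0.1607


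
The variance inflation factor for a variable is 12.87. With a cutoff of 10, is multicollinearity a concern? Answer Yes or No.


The threshold is 10.
VIF = 12.87 is >= 10.
Multicollinearity indication: Yes.

Yes


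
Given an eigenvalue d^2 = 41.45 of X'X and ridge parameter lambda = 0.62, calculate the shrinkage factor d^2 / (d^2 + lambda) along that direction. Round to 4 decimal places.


d^2 + lambda = 41.45 + 0.62 = 42.0700.
Shrinkage factor = 41.45/42.0700 = 0.9853.

0.9853


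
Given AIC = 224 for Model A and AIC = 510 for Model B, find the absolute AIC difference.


Compute |224 - 510| = 286.
Model A has the smaller AIC.

286


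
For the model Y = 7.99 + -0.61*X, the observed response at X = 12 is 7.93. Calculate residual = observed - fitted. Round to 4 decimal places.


Compute yhat = 7.99 + (-0.61)(12) = 0.6700.
Residual = actual - predicted = 7.93 - 0.6700 = 7.2600.

7.2600


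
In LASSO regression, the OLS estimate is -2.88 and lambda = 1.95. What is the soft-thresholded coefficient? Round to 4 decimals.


|beta_OLS| = 2.88.
lambda = 1.95.
Since |beta| > lambda, coefficient = sign(beta)*(|beta| - lambda) = -0.9300.
Result = -0.9300.

-0.9300


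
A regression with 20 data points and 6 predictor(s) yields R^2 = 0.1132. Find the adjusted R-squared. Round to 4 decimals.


Plug in: Adj R^2 = 1 - (1 - 0.1132) * 19/13.
= 1 - 0.8868 * 19/13
= 1 - 16.8492 / 13
= 1 - 1.2961 = -0.2961.

-0.2961


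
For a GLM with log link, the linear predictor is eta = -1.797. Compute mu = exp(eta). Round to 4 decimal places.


The inverse log link gives:
mu = exp(-1.797) = 0.1658.

0.1658


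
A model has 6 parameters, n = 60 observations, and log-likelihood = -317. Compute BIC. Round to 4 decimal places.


Compute k*ln(n) = 6*ln(60) = 6*4.094345 = 24.566070.
Then -2*loglik = 634.
BIC = 24.566070 + 634 = 658.566070, which rounds to 658.5661.

658.5661


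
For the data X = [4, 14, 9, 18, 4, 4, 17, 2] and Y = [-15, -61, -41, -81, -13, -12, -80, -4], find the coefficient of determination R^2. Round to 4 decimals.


The fitted line is Y = 5.8903 + -4.9184*X.
SSres = 23.9158, SStot = 7135.8750.
R^2 = 1 - SSres/SStot = 0.9966.

0.9966


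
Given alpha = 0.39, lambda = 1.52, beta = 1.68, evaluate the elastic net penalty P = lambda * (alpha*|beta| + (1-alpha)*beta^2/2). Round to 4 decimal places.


alpha * |beta| = 0.39 * 1.68 = 0.6552.
(1-alpha) * beta^2/2 = 0.61 * 2.8224/2 = 0.8608.
Total = 1.52 * (0.6552 + 0.8608) = 2.3044.

2.3044


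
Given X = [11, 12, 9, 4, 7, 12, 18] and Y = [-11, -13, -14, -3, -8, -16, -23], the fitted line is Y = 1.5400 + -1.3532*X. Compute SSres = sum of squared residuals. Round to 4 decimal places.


Predicted values from Y = 1.5400 + -1.3532*X.
Residuals: [2.3452, 1.6984, -3.3612, 0.8728, -0.0676, -1.3016, -0.1824].
SSres = 22.1760.

22.1760


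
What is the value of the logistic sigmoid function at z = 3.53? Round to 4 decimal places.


Compute exp(-3.5300) = 0.0293.
Sigmoid = 1 / (1 + 0.0293) = 1 / 1.0293 = 0.9715.

0.9715


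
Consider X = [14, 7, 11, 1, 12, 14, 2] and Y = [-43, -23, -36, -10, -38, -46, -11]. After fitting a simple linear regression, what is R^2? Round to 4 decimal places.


Fit the OLS line: b0 = -5.9124, b1 = -2.7150.
SSres = 11.1369.
SStot = 1333.7143.
R^2 = 1 - 11.1369/1333.7143 = 0.9916.

0.9916


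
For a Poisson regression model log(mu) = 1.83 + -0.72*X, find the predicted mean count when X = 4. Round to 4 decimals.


Linear predictor: eta = 1.83 + (-0.72)(4) = -1.0500.
Expected count: mu = exp(-1.0500) = 0.3499.

0.3499


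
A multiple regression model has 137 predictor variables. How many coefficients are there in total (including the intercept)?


Each predictor gets one coefficient, plus one intercept.
Total parameters = 137 + 1 = 138.

138


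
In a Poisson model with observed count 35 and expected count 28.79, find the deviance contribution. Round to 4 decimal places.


y/mu = 35/28.79 = 1.215700 (approx.), and ln(35/28.79) = 0.195320.
y * ln(y/mu) = 35 * 0.195320 = 6.836200.
y - mu = 6.21.
D = 2 * (6.836200 - 6.21) = 1.252400, which rounds to 1.2524.

1.2524


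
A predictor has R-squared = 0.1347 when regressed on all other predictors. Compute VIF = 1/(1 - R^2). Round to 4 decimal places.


VIF = 1 / (1 - 0.1347).
= 1 / 0.8653 = 1.1557.

1.1557


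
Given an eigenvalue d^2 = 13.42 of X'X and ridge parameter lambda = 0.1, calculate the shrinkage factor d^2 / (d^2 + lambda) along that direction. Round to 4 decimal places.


Denominator = d^2 + lambda = 13.42 + 0.1 = 13.5200.
Shrinkage = 13.42 / 13.5200 = 0.9926.

0.9926


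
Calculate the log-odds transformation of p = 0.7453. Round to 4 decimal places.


1 - p = 0.2547.
p/(1-p) = 2.9262.
logit = ln(2.9262) = 1.0737.

1.0737


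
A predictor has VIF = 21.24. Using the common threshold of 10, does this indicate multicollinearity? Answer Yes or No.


Check: VIF = 21.24 vs threshold = 10.
Since 21.24 >= 10, the answer is Yes.

Yes


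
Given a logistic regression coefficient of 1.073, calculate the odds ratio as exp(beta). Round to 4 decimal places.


The odds ratio is computed as:
OR = e^(1.073) = 2.9241.

2.9241


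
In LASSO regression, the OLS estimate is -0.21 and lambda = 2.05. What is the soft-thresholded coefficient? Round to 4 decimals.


|beta_OLS| = 0.21.
lambda = 2.05.
Since |beta| <= lambda, the coefficient is set to 0.
Result = 0.0000.

0.0000


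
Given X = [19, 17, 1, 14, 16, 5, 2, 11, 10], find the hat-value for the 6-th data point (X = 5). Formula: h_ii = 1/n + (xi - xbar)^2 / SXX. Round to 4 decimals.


n = 9, xbar = 10.5556.
SXX = sum((xi - xbar)^2) = 350.2222.
h = 1/9 + (5 - 10.5556)^2 / 350.2222 = 0.1992.

0.1992


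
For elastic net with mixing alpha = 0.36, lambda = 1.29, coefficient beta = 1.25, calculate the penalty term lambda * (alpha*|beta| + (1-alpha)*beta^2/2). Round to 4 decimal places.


Compute:
L1 = 0.36 * 1.25 = 0.4500.
L2 = 0.64 * 1.25^2 / 2 = 0.5000.
Penalty = 1.29 * (0.4500 + 0.5000) = 1.2255.

1.2255


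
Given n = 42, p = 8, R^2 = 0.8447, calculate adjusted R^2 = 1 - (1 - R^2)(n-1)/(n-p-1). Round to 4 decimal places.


Plug in: Adj R^2 = 1 - (1 - 0.8447) * 41/33.
= 1 - 0.1553 * 41/33
= 1 - 6.3673 / 33
= 1 - 0.1929 = 0.8071.

0.8071


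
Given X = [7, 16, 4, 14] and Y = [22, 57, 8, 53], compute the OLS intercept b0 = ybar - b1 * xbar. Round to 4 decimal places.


Compute b1 = 4.1860 from the OLS formula.
With xbar = 10.2500 and ybar = 35.0000, the intercept is:
b0 = 35.0000 - 4.1860 * 10.2500 = -7.9070.

-7.9070


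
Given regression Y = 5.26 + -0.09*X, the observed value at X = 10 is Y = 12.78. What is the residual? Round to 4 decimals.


Compute yhat = 5.26 + (-0.09)(10) = 4.3600.
Residual = actual - predicted = 12.78 - 4.3600 = 8.4200.

8.4200


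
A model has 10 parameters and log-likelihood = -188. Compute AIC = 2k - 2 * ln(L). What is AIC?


Compute:
2k = 2*10 = 20.
-2*loglik = -2*(-188) = 376.
AIC = 20 + 376 = 396.

396


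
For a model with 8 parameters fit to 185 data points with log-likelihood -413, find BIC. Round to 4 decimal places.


Compute k*ln(n) = 8*ln(185) = 8*5.220356 = 41.762848.
Then -2*loglik = 826.
BIC = 41.762848 + 826 = 867.762848, which rounds to 867.7628.

867.7628


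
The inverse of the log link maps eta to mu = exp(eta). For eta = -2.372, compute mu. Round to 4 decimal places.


The inverse log link gives:
mu = exp(-2.372) = 0.0933.

0.0933


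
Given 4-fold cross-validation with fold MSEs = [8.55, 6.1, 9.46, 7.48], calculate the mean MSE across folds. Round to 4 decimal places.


Add all fold MSEs: 31.5900.
Divide by k = 4: 31.5900/4 = 7.8975.

7.8975


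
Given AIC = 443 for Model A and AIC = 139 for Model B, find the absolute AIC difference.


Absolute difference = |443 - 139| = 304.
The model with lower AIC (B) is preferred.

304


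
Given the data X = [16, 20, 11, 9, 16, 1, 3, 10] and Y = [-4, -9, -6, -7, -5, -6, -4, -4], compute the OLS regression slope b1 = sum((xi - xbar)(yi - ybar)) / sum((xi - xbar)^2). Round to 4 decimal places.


Calculate xbar = 10.7500, ybar = -5.6250.
S_xx = 299.5000, S_xy = -27.2500.
Using b1 = S_xy / S_xx = -27.2500 / 299.5000, we get b1 = -0.0910.

-0.0910


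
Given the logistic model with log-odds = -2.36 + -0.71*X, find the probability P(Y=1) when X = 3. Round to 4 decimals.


Compute z = -2.36 + (-0.71)(3) = -4.4900.
exp(-z) = 89.1214.
P = 1/(1 + 89.1214) = 0.0111.

0.0111


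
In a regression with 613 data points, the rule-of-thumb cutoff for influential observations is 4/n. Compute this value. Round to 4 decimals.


Using the rule of thumb:
Threshold = 4 / 613 = 0.0065.

0.0065


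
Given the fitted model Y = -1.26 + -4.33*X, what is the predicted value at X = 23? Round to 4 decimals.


Substitute X = 23 into the equation:
Y = -1.26 + -4.33 * 23 = -1.26 + -99.5900 = -100.8500.

-100.8500


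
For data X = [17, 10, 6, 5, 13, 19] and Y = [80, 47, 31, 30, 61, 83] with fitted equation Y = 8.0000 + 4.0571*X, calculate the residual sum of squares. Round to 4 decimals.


Predicted values from Y = 8.0000 + 4.0571*X.
Residuals: [3.0293, -1.5710, -1.3426, 1.7145, 0.2577, -2.0849].
SSres = 20.8000.

20.8000


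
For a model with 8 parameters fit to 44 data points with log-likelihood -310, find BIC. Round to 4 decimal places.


k * ln(n) = 8 * ln(44) = 8 * 3.784190 = 30.273520.
-2 * loglik = -2 * (-310) = 620.
BIC = 30.273520 + 620 = 650.273520, which rounds to 650.2735.

650.2735


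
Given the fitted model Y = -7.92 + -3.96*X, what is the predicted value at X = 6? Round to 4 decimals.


Predicted value:
Y = -7.92 + (-3.96)(6) = -7.92 + -23.7600 = -31.6800.

-31.6800


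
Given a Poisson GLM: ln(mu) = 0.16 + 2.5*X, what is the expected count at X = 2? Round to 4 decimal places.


Linear predictor: eta = 0.16 + (2.5)(2) = 5.1600.
Expected count: mu = exp(5.1600) = 174.1645.

174.1645


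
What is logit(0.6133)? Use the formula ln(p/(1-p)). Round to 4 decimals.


1 - p = 0.3867.
p/(1-p) = 1.5860.
logit = ln(1.5860) = 0.4612.

0.4612


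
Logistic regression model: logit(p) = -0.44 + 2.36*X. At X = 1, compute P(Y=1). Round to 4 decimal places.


Linear predictor: z = -0.44 + 2.36 * 1 = 1.9200.
P = 1/(1 + exp(-1.9200)) = 1/(1 + 0.1466) = 0.8721.

0.8721


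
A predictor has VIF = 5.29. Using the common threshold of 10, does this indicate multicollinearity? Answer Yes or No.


Compare VIF = 5.29 to the threshold of 10.
5.29 < 10, so the answer is No.

No


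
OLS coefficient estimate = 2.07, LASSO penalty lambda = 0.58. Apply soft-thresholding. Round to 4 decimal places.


Check: |2.07| = 2.07 vs lambda = 0.58.
Since |beta| > lambda, coefficient = sign(beta)*(|beta| - lambda) = 1.4900.
Soft-thresholded coefficient = 1.4900.

1.4900
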